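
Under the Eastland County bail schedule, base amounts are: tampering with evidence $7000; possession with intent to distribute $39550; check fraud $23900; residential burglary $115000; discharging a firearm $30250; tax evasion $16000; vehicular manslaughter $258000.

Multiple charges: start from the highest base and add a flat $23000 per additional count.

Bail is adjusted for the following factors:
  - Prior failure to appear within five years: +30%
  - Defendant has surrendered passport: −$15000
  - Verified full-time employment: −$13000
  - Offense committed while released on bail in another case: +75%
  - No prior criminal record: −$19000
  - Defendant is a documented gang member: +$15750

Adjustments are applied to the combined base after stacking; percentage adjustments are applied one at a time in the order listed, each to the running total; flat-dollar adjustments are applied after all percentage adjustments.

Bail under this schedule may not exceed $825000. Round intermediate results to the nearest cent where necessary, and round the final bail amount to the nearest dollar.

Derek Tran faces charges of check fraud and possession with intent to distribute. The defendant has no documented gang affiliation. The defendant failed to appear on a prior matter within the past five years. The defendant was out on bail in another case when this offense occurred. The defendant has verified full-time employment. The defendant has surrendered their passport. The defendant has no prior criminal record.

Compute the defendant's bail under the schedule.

$95301

Base amounts from the schedule: check fraud $23900; possession with intent to distribute $39550.
Stacking rule: highest base plus $23000 per additional charge. Highest is possession with intent to distribute at $39550; 1 additional charge → +$23000. Combined base = $62550.
Prior failure to appear within five years (+30%): $62550 × 1.3 = $81315.
Offense committed while released on bail in another case (+75%): $81315 × 1.75 = $142301.25.
Defendant has surrendered passport (−$15000 flat): $142301.25 − $15000 = $127301.25.
Verified full-time employment (−$13000 flat): $127301.25 − $13000 = $114301.25.
No prior criminal record (−$19000 flat): $114301.25 − $19000 = $95301.25.
$95301.25 is within the $825000 maximum.
Rounded to the nearest dollar: $95301.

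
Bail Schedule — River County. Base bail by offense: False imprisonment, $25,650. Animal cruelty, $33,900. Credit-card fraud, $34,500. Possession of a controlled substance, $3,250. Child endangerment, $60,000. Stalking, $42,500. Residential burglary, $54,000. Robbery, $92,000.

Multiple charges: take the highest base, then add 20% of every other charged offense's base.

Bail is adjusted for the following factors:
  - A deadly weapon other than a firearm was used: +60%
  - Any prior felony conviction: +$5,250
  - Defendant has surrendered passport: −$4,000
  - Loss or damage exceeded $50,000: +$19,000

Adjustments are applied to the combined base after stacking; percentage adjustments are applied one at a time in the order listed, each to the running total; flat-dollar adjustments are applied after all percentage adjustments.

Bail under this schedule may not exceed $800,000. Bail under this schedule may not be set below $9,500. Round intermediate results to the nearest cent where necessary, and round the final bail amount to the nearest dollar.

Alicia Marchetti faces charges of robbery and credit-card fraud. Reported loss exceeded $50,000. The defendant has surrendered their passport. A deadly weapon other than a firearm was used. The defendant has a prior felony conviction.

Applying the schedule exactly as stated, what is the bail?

$178,490

Base amounts from the schedule: robbery $92,000; credit-card fraud $34,500.
Stacking rule: highest base plus 20% of each additional charge. Highest is robbery at $92,000. Additional: $34,500 × 20% = $6,900. Combined base = $92,000 + $6,900 = $98,900.
A deadly weapon other than a firearm was used (+60%): $98,900 × 1.6 = $158,240.
Any prior felony conviction (+$5,250 flat): $158,240 + $5,250 = $163,490.
Defendant has surrendered passport (−$4,000 flat): $163,490 − $4,000 = $159,490.
Loss or damage exceeded $50,000 (+$19,000 flat): $159,490 + $19,000 = $178,490.
$178,490 is within the $800,000 maximum.
$178,490 is at or above the $9,500 minimum.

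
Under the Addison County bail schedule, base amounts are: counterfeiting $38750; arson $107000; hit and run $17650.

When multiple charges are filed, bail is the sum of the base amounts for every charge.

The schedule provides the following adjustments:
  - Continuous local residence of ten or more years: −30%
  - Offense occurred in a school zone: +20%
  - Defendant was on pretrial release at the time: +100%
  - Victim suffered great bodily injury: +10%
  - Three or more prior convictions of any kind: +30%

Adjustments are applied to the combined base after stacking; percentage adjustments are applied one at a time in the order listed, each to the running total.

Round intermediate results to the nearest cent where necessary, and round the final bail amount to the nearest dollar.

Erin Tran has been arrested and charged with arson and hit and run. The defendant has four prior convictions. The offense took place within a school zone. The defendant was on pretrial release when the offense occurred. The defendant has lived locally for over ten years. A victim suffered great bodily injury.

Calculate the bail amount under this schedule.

$299459

Base amounts from the schedule: arson $107000; hit and run $17650.
Stacking rule: sum of all bases. $107000 + $17650 = $124650.
Continuous local residence of ten or more years (−30%): $124650 × 0.7 = $87255.
Offense occurred in a school zone (+20%): $87255 × 1.2 = $104706.
Defendant was on pretrial release at the time (+100%): $104706 × 2 = $209412.
Victim suffered great bodily injury (+10%): $209412 × 1.1 = $230353.20.
Three or more prior convictions of any kind (+30%): $230353.20 × 1.3 = $299459.16.
Rounded to the nearest dollar: $299459.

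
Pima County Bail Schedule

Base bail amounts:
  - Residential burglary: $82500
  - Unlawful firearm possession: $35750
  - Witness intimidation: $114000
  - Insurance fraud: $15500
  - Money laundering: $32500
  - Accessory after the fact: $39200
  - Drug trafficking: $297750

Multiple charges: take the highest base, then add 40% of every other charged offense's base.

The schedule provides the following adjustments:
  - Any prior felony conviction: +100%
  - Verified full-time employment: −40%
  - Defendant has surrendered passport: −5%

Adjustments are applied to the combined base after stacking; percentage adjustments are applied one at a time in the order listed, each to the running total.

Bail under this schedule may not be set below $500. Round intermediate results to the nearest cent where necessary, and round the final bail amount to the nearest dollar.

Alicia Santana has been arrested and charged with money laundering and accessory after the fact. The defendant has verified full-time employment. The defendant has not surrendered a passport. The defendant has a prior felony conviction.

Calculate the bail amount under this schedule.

$62640

Base amounts from the schedule: money laundering $32500; accessory after the fact $39200.
Stacking rule: highest base plus 40% of each additional charge. Highest is accessory after the fact at $39200. Additional: $32500 × 40% = $13000. Combined base = $39200 + $13000 = $52200.
Any prior felony conviction (+100%): $52200 × 2 = $104400.
Verified full-time employment (−40%): $104400 × 0.6 = $62640.
$62640 is at or above the $500 minimum.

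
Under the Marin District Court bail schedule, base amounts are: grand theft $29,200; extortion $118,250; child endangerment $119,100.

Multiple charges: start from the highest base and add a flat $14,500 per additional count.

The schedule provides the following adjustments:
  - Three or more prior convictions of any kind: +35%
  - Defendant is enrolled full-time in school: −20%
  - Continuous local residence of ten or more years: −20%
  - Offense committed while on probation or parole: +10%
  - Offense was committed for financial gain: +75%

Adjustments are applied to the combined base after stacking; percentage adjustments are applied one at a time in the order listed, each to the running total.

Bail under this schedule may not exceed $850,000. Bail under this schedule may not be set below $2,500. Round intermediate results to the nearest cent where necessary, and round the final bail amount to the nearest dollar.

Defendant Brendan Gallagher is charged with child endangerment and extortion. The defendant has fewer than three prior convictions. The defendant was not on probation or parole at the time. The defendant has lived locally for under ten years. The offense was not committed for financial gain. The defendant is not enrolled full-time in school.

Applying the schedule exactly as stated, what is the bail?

$133,600

Base amounts from the schedule: child endangerment $119,100; extortion $118,250.
Stacking rule: highest base plus $14,500 per additional charge. Highest is child endangerment at $119,100; 1 additional charge → +$14,500. Combined base = $133,600.
No adjustment factors apply to this defendant.
$133,600 is within the $850,000 maximum.
$133,600 is at or above the $2,500 minimum.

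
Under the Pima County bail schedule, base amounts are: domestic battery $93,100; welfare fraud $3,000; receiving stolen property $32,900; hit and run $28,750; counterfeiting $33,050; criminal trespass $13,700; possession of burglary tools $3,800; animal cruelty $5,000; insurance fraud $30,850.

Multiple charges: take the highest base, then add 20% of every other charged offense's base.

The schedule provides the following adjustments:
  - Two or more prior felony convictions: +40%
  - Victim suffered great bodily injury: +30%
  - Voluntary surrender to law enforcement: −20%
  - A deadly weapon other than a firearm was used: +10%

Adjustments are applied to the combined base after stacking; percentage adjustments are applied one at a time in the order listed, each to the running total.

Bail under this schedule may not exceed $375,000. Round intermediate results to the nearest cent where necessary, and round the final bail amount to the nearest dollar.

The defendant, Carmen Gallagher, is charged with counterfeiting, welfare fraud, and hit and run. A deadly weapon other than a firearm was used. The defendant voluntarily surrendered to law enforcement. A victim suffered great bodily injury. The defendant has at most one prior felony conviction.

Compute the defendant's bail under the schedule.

Base amounts from the schedule: counterfeiting $33,050; welfare fraud $3,000; hit and run $28,750.
Stacking rule: highest base plus 20% of each additional charge. Highest is counterfeiting at $33,050. Additional: $3,000 × 20% = $600; $28,750 × 20% = $5,750. Combined base = $33,050 + $6,350 = $39,400.
Victim suffered great bodily injury (+30%): $39,400 × 1.3 = $51,220.
Voluntary surrender to law enforcement (−20%): $51,220 × 0.8 = $40,976.
A deadly weapon other than a firearm was used (+10%): $40,976 × 1.1 = $45,073.60.
$45,073.60 is within the $375,000 maximum.
Rounded to the nearest dollar: $45,074.

$45,074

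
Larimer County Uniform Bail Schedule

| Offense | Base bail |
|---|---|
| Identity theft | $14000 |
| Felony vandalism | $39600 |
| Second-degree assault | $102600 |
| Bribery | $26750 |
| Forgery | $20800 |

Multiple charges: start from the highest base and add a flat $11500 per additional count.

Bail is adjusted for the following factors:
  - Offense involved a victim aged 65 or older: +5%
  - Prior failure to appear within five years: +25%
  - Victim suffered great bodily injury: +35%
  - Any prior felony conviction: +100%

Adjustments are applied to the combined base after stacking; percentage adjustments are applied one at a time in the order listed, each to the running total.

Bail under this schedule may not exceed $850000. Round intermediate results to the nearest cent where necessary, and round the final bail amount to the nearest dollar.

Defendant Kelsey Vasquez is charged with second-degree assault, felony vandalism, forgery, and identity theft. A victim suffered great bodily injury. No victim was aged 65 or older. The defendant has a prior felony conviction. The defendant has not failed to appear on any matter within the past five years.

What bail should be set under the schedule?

Base amounts from the schedule: second-degree assault $102600; felony vandalism $39600; forgery $20800; identity theft $14000.
Stacking rule: highest base plus $11500 per additional charge. Highest is second-degree assault at $102600; 3 additional charges → +$34500. Combined base = $137100.
Victim suffered great bodily injury (+35%): $137100 × 1.35 = $185085.
Any prior felony conviction (+100%): $185085 × 2 = $370170.
$370170 is within the $850000 maximum.

$370170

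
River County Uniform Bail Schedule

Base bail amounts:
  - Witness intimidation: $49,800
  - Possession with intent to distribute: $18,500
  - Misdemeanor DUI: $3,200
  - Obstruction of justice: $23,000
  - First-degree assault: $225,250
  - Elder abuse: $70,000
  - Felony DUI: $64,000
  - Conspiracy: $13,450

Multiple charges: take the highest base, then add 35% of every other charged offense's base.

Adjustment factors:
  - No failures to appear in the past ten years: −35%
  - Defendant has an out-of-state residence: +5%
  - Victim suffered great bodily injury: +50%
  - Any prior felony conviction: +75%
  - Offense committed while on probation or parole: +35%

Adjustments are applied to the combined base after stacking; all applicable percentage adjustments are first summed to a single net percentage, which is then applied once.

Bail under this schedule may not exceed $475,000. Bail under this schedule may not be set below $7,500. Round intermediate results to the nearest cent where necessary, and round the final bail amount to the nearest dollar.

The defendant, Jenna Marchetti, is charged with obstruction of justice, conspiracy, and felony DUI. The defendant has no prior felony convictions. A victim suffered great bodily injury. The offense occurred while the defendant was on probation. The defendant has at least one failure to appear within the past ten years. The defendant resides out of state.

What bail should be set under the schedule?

Base amounts from the schedule: obstruction of justice $23,000; conspiracy $13,450; felony DUI $64,000.
Stacking rule: highest base plus 35% of each additional charge. Highest is felony DUI at $64,000. Additional: $23,000 × 35% = $8,050; $13,450 × 35% = $4,707.50. Combined base = $64,000 + $12,757.50 = $76,757.50.
Net percentage adjustment: +5% +50% +35% = +90%. $76,757.50 × 1.9 = $145,839.25.
$145,839.25 is within the $475,000 maximum.
$145,839.25 is at or above the $7,500 minimum.
Rounded to the nearest dollar: $145,839.

$145,839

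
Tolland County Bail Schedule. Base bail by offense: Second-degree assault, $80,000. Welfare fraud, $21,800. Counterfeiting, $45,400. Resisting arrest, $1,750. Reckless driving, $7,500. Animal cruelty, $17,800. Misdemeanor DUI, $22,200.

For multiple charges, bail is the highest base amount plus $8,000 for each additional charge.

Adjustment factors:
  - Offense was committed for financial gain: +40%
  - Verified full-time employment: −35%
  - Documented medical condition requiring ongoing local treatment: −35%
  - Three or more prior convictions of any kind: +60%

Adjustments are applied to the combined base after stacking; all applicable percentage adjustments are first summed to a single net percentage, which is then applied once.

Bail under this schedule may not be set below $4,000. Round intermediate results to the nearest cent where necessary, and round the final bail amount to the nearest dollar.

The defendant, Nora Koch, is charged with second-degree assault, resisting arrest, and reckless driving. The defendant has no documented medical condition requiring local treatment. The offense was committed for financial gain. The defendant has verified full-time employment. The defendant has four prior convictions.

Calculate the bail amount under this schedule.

$158,400

Base amounts from the schedule: second-degree assault $80,000; resisting arrest $1,750; reckless driving $7,500.
Stacking rule: highest base plus $8,000 per additional charge. Highest is second-degree assault at $80,000; 2 additional charges → +$16,000. Combined base = $96,000.
Net percentage adjustment: +40% −35% +60% = +65%. $96,000 × 1.65 = $158,400.
$158,400 is at or above the $4,000 minimum.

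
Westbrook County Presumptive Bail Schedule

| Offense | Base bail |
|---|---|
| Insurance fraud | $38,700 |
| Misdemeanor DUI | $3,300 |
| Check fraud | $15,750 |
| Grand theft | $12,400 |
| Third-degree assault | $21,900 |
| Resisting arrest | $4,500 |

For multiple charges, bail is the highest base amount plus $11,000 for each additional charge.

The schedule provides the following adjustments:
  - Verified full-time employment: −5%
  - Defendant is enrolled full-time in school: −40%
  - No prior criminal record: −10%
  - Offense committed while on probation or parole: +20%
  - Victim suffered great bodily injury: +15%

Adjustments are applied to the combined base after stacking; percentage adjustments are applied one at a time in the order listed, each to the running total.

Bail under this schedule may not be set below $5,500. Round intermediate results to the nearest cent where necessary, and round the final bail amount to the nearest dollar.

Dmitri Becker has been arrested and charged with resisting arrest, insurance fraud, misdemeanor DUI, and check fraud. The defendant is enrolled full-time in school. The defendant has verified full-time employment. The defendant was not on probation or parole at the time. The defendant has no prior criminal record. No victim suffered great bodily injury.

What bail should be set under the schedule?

Base amounts from the schedule: resisting arrest $4,500; insurance fraud $38,700; misdemeanor DUI $3,300; check fraud $15,750.
Stacking rule: highest base plus $11,000 per additional charge. Highest is insurance fraud at $38,700; 3 additional charges → +$33,000. Combined base = $71,700.
Verified full-time employment (−5%): $71,700 × 0.95 = $68,115.
Defendant is enrolled full-time in school (−40%): $68,115 × 0.6 = $40,869.
No prior criminal record (−10%): $40,869 × 0.9 = $36,782.10.
$36,782.10 is at or above the $5,500 minimum.
Rounded to the nearest dollar: $36,782.

$36,782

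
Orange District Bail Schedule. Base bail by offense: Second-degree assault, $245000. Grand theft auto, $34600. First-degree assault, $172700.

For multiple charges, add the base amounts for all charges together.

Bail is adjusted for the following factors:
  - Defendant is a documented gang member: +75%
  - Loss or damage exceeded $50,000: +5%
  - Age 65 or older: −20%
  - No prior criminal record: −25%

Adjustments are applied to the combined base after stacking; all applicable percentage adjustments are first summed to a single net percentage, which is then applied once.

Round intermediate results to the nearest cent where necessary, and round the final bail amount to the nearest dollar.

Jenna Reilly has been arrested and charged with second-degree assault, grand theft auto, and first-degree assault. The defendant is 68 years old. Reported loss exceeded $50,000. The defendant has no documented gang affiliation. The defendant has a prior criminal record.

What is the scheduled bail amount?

Base amounts from the schedule: second-degree assault $245000; grand theft auto $34600; first-degree assault $172700.
Stacking rule: sum of all bases. $245000 + $34600 + $172700 = $452300.
Net percentage adjustment: +5% −20% = −15%. $452300 × 0.85 = $384455.

$384455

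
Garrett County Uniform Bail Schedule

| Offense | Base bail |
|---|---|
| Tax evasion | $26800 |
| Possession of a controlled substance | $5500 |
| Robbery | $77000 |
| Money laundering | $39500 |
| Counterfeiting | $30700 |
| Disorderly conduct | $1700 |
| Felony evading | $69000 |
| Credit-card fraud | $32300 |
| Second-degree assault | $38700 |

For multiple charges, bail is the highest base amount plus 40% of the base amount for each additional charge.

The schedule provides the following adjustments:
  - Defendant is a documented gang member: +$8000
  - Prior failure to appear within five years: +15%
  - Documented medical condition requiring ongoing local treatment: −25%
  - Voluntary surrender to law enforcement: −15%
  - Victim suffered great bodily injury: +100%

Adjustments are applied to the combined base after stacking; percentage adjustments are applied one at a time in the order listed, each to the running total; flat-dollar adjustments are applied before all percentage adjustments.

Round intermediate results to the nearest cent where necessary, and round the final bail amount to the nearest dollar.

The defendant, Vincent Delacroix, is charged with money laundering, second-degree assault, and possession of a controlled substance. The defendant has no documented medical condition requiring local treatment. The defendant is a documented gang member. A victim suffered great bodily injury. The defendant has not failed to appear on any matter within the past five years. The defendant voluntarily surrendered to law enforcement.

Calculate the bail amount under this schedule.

Base amounts from the schedule: money laundering $39500; second-degree assault $38700; possession of a controlled substance $5500.
Stacking rule: highest base plus 40% of each additional charge. Highest is money laundering at $39500. Additional: $38700 × 40% = $15480; $5500 × 40% = $2200. Combined base = $39500 + $17680 = $57180.
Defendant is a documented gang member (+$8000 flat): $57180 + $8000 = $65180.
Voluntary surrender to law enforcement (−15%): $65180 × 0.85 = $55403.
Victim suffered great bodily injury (+100%): $55403 × 2 = $110806.

$110806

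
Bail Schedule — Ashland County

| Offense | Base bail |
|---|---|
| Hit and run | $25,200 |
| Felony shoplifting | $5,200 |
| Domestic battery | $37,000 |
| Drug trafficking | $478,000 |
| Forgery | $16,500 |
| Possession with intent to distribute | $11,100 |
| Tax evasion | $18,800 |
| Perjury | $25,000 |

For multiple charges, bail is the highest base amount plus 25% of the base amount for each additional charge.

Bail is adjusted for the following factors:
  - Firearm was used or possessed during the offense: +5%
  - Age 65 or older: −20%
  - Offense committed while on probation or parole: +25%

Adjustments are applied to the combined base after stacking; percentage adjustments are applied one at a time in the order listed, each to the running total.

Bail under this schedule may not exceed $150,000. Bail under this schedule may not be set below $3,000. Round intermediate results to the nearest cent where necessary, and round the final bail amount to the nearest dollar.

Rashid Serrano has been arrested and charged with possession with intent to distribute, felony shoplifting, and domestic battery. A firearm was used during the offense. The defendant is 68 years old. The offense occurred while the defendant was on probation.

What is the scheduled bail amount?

$43,129

Base amounts from the schedule: possession with intent to distribute $11,100; felony shoplifting $5,200; domestic battery $37,000.
Stacking rule: highest base plus 25% of each additional charge. Highest is domestic battery at $37,000. Additional: $11,100 × 25% = $2,775; $5,200 × 25% = $1,300. Combined base = $37,000 + $4,075 = $41,075.
Firearm was used or possessed during the offense (+5%): $41,075 × 1.05 = $43,128.75.
Age 65 or older (−20%): $43,128.75 × 0.8 = $34,503.
Offense committed while on probation or parole (+25%): $34,503 × 1.25 = $43,128.75.
$43,128.75 is within the $150,000 maximum.
$43,128.75 is at or above the $3,000 minimum.
Rounded to the nearest dollar: $43,129.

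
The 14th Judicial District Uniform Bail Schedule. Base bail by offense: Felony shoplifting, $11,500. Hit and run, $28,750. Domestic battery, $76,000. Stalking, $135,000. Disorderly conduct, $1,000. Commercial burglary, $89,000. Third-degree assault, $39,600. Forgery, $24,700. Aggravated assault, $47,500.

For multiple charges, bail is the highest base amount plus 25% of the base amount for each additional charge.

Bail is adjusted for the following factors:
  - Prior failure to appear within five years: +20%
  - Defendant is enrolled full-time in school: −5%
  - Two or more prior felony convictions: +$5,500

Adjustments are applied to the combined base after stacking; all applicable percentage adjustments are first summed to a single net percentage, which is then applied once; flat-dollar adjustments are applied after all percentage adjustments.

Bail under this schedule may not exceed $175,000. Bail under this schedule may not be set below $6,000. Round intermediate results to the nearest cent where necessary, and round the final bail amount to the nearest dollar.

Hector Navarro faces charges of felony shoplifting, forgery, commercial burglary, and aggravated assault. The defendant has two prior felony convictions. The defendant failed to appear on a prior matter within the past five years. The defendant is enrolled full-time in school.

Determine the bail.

Base amounts from the schedule: felony shoplifting $11,500; forgery $24,700; commercial burglary $89,000; aggravated assault $47,500.
Stacking rule: highest base plus 25% of each additional charge. Highest is commercial burglary at $89,000. Additional: $11,500 × 25% = $2,875; $24,700 × 25% = $6,175; $47,500 × 25% = $11,875. Combined base = $89,000 + $20,925 = $109,925.
Net percentage adjustment: +20% −5% = +15%. $109,925 × 1.15 = $126,413.75.
Two or more prior felony convictions (+$5,500 flat): $126,413.75 + $5,500 = $131,913.75.
$131,913.75 is within the $175,000 maximum.
$131,913.75 is at or above the $6,000 minimum.
Rounded to the nearest dollar: $131,914.

$131,914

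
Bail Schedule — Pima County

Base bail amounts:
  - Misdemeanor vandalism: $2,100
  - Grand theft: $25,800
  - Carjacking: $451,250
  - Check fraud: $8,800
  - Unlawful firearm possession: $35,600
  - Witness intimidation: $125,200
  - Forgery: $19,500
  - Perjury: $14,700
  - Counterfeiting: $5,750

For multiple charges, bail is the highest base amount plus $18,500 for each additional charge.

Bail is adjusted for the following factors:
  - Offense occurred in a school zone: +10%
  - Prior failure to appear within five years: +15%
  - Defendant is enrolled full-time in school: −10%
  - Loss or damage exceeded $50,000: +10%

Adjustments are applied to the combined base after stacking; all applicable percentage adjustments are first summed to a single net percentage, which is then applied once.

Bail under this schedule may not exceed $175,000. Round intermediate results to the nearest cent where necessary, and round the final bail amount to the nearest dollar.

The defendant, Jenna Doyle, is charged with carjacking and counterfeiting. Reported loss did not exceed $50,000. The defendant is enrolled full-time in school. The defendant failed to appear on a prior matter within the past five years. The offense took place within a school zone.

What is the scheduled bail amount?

Base amounts from the schedule: carjacking $451,250; counterfeiting $5,750.
Stacking rule: highest base plus $18,500 per additional charge. Highest is carjacking at $451,250; 1 additional charge → +$18,500. Combined base = $469,750.
Net percentage adjustment: +10% +15% −10% = +15%. $469,750 × 1.15 = $540,212.50.
Result $540,212.50 exceeds the maximum of $175,000; bail is capped at $175,000.

$175,000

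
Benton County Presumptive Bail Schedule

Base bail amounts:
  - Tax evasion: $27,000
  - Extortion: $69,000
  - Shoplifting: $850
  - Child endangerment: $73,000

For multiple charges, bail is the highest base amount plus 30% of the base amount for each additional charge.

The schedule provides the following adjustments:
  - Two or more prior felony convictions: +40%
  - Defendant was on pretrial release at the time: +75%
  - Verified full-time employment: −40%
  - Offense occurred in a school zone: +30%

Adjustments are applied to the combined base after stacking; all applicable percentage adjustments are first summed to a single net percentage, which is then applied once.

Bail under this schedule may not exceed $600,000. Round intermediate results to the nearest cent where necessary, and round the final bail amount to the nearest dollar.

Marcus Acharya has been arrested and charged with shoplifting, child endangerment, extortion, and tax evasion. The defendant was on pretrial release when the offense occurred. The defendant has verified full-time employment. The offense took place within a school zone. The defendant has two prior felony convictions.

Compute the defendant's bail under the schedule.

Base amounts from the schedule: shoplifting $850; child endangerment $73,000; extortion $69,000; tax evasion $27,000.
Stacking rule: highest base plus 30% of each additional charge. Highest is child endangerment at $73,000. Additional: $850 × 30% = $255; $69,000 × 30% = $20,700; $27,000 × 30% = $8,100. Combined base = $73,000 + $29,055 = $102,055.
Net percentage adjustment: +40% +75% −40% +30% = +105%. $102,055 × 2.05 = $209,212.75.
$209,212.75 is within the $600,000 maximum.
Rounded to the nearest dollar: $209,213.

$209,213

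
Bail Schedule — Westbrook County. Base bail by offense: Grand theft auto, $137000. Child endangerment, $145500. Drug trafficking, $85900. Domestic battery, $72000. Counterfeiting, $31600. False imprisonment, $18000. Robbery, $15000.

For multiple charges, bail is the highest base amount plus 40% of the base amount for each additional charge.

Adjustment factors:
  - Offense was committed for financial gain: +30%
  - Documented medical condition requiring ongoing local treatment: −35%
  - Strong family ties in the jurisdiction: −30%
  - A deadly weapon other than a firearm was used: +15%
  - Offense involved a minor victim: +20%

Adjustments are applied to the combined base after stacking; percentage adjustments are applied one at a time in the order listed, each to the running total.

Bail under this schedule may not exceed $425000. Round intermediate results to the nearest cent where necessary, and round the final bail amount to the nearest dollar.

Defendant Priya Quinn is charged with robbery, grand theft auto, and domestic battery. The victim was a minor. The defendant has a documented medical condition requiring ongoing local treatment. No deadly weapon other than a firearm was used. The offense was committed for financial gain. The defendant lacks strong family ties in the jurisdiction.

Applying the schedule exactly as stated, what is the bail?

Base amounts from the schedule: robbery $15000; grand theft auto $137000; domestic battery $72000.
Stacking rule: highest base plus 40% of each additional charge. Highest is grand theft auto at $137000. Additional: $15000 × 40% = $6000; $72000 × 40% = $28800. Combined base = $137000 + $34800 = $171800.
Offense was committed for financial gain (+30%): $171800 × 1.3 = $223340.
Documented medical condition requiring ongoing local treatment (−35%): $223340 × 0.65 = $145171.
Offense involved a minor victim (+20%): $145171 × 1.2 = $174205.20.
$174205.20 is within the $425000 maximum.
Rounded to the nearest dollar: $174205.

$174205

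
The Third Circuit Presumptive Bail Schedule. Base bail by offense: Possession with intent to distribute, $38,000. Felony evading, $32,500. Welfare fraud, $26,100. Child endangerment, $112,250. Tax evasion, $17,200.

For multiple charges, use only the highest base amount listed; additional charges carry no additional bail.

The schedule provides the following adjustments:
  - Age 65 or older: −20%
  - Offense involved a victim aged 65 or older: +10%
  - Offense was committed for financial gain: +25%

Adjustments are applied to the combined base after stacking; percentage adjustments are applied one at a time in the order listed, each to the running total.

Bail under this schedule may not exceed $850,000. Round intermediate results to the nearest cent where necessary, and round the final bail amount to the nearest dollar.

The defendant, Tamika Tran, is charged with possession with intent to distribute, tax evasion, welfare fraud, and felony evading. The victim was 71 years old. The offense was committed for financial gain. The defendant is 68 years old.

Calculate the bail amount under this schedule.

Base amounts from the schedule: possession with intent to distribute $38,000; tax evasion $17,200; welfare fraud $26,100; felony evading $32,500.
Stacking rule: use the highest base only. Highest is possession with intent to distribute at $38,000. Combined base = $38,000.
Age 65 or older (−20%): $38,000 × 0.8 = $30,400.
Offense involved a victim aged 65 or older (+10%): $30,400 × 1.1 = $33,440.
Offense was committed for financial gain (+25%): $33,440 × 1.25 = $41,800.
$41,800 is within the $850,000 maximum.

$41,800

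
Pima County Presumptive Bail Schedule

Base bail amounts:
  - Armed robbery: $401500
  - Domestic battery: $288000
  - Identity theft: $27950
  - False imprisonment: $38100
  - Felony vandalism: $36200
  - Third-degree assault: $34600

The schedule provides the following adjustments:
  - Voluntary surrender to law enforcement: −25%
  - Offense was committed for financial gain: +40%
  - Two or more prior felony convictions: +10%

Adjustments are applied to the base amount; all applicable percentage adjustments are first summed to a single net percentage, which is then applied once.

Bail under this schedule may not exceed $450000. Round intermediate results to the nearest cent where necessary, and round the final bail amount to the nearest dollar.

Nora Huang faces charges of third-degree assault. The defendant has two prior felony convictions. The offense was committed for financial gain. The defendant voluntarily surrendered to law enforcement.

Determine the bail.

$43250

Base amounts from the schedule: third-degree assault $34600.
Single charge. Combined base = $34600.
Net percentage adjustment: −25% +40% +10% = +25%. $34600 × 1.25 = $43250.
$43250 is within the $450000 maximum.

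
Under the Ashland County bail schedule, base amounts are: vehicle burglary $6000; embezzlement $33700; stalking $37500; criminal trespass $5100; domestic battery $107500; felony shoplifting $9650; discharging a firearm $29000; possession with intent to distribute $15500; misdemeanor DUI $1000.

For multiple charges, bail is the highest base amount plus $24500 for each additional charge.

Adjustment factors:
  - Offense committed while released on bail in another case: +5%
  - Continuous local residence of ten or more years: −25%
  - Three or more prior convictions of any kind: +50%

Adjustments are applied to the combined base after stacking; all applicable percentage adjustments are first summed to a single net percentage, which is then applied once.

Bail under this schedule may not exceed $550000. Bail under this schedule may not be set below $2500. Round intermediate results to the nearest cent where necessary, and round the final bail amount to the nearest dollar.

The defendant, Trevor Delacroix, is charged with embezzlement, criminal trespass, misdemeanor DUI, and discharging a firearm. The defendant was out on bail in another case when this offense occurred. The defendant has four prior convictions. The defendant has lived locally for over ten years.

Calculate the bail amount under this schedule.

$139360

Base amounts from the schedule: embezzlement $33700; criminal trespass $5100; misdemeanor DUI $1000; discharging a firearm $29000.
Stacking rule: highest base plus $24500 per additional charge. Highest is embezzlement at $33700; 3 additional charges → +$73500. Combined base = $107200.
Net percentage adjustment: +5% −25% +50% = +30%. $107200 × 1.3 = $139360.
$139360 is within the $550000 maximum.
$139360 is at or above the $2500 minimum.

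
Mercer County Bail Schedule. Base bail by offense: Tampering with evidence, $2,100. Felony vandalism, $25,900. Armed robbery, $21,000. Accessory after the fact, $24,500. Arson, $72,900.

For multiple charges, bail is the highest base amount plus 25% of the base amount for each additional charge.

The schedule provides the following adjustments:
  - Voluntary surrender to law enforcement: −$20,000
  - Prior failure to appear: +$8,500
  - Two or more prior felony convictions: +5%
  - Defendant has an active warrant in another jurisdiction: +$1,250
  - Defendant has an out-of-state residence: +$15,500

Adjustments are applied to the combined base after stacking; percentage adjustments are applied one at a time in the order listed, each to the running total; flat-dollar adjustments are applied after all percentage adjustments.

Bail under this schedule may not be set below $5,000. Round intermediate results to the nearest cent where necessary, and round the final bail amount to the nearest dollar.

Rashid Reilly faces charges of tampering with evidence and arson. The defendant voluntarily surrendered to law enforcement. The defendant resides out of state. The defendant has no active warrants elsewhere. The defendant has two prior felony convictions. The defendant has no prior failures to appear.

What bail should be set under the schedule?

$72,596

Base amounts from the schedule: tampering with evidence $2,100; arson $72,900.
Stacking rule: highest base plus 25% of each additional charge. Highest is arson at $72,900. Additional: $2,100 × 25% = $525. Combined base = $72,900 + $525 = $73,425.
Two or more prior felony convictions (+5%): $73,425 × 1.05 = $77,096.25.
Voluntary surrender to law enforcement (−$20,000 flat): $77,096.25 − $20,000 = $57,096.25.
Defendant has an out-of-state residence (+$15,500 flat): $57,096.25 + $15,500 = $72,596.25.
$72,596.25 is at or above the $5,000 minimum.
Rounded to the nearest dollar: $72,596.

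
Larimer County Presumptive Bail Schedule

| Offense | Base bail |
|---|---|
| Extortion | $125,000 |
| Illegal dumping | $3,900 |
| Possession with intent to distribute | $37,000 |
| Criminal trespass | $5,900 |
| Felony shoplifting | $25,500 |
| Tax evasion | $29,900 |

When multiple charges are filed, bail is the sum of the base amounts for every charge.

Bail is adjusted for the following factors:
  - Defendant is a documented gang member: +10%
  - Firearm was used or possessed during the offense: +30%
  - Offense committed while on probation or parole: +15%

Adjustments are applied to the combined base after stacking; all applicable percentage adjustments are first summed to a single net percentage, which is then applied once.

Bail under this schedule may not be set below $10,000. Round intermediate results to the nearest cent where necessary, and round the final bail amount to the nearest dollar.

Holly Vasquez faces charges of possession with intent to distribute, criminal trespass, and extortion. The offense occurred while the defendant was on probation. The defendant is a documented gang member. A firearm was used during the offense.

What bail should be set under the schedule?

Base amounts from the schedule: possession with intent to distribute $37,000; criminal trespass $5,900; extortion $125,000.
Stacking rule: sum of all bases. $37,000 + $5,900 + $125,000 = $167,900.
Net percentage adjustment: +10% +30% +15% = +55%. $167,900 × 1.55 = $260,245.
$260,245 is at or above the $10,000 minimum.

$260,245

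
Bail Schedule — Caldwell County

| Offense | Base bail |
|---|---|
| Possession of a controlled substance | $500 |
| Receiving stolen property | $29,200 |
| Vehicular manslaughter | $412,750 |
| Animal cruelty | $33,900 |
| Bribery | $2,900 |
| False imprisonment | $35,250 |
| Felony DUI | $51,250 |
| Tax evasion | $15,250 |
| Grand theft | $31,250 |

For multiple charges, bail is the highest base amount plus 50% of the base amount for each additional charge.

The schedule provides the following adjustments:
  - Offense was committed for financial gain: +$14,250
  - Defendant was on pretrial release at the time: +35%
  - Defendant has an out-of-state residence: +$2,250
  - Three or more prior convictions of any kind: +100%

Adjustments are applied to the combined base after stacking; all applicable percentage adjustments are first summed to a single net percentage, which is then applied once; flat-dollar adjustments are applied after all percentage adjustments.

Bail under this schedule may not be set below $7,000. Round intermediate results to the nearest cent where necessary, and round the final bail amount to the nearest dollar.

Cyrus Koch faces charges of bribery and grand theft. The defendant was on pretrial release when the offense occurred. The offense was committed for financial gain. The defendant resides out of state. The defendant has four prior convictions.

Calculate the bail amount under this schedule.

Base amounts from the schedule: bribery $2,900; grand theft $31,250.
Stacking rule: highest base plus 50% of each additional charge. Highest is grand theft at $31,250. Additional: $2,900 × 50% = $1,450. Combined base = $31,250 + $1,450 = $32,700.
Net percentage adjustment: +35% +100% = +135%. $32,700 × 2.35 = $76,845.
Offense was committed for financial gain (+$14,250 flat): $76,845 + $14,250 = $91,095.
Defendant has an out-of-state residence (+$2,250 flat): $91,095 + $2,250 = $93,345.
$93,345 is at or above the $7,000 minimum.

$93,345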